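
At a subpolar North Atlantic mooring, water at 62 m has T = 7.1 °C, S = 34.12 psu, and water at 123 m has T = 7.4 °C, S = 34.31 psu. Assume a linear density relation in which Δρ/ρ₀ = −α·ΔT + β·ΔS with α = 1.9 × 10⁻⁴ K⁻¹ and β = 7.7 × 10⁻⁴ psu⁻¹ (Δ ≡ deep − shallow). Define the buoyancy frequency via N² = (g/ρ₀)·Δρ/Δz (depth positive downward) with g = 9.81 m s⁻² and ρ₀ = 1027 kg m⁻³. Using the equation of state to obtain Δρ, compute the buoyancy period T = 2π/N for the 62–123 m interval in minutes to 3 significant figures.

ΔT = +0.3 K, ΔS = +0.19 psu (deep − shallow).
Δρ/ρ₀ = −αΔT + βΔS = -5.70 × 10⁻⁵ + 1.463 × 10⁻⁴ = 8.93 × 10⁻⁵, so Δρ ≈ 0.09171 kg m⁻³.
N² = (g/ρ₀)·Δρ/Δz = g·(Δρ/ρ₀)/Δz = 9.81 × 8.93 × 10⁻⁵ / 61 = 1.4361 × 10⁻⁵ s⁻².
N = √(1.4361 × 10⁻⁵) = 3.7896 × 10⁻³ rad s⁻¹ → T = 2π/N = 1.6580 × 10³ s = 27.633 min ≈ 27.6 min.

27.6 min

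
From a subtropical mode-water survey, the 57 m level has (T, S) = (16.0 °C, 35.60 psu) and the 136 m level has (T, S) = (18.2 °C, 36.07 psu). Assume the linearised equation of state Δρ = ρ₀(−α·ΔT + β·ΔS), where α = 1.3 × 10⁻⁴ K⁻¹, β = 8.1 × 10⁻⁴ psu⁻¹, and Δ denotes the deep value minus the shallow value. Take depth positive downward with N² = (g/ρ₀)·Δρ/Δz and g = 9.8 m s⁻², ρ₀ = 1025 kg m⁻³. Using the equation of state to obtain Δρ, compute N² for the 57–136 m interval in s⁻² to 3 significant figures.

ΔT = +2.2 K, ΔS = +0.47 psu (deep − shallow).
Δρ/ρ₀ = −αΔT + βΔS = -2.86 × 10⁻⁴ + 3.807 × 10⁻⁴ = 9.47 × 10⁻⁵, so Δρ ≈ 0.09707 kg m⁻³.
N² = (g/ρ₀)·Δρ/Δz = g·(Δρ/ρ₀)/Δz = 9.8 × 9.47 × 10⁻⁵ / 79 = 1.1748 × 10⁻⁵ s⁻² ≈ 1.17 × 10⁻⁵ s⁻².

1.17 × 10⁻⁵ s⁻²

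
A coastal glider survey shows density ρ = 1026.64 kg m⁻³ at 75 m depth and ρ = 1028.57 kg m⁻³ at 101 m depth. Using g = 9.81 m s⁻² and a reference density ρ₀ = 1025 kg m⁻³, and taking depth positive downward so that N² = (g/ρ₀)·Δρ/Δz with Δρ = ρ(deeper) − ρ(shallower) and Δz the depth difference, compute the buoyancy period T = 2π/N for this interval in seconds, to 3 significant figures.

236 s

Δρ = 1028.57 − 1026.64 = 1.93 kg m⁻³ over Δz = 101 − 75 = 26 m.
N² = (9.81/1025) × (1.93/26) = 7.1044 × 10⁻⁴ s⁻².
N = √(7.1044 × 10⁻⁴) = 0.026654 rad s⁻¹, so T = 2π/N = 235.73 s ≈ 236 s.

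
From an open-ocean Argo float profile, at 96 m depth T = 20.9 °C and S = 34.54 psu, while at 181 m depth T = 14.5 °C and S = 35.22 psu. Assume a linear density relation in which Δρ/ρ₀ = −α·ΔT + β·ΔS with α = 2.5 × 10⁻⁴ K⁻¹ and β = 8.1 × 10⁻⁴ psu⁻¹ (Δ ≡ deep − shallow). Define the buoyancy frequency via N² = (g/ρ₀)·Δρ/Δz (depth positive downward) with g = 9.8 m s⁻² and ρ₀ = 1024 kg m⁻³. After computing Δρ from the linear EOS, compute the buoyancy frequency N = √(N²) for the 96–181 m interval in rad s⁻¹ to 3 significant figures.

0.0157 rad s⁻¹

ΔT = -6.4 K, ΔS = +0.68 psu (deep − shallow).
Δρ/ρ₀ = −αΔT + βΔS = 1.60 × 10⁻³ + 5.508 × 10⁻⁴ = 2.1508 × 10⁻³, so Δρ ≈ 2.202 kg m⁻³.
N² = (g/ρ₀)·Δρ/Δz = g·(Δρ/ρ₀)/Δz = 9.8 × 2.1508 × 10⁻³ / 85 = 2.4797 × 10⁻⁴ s⁻².
N = √(2.4797 × 10⁻⁴) = 0.015747 rad s⁻¹ ≈ 0.0157 rad s⁻¹.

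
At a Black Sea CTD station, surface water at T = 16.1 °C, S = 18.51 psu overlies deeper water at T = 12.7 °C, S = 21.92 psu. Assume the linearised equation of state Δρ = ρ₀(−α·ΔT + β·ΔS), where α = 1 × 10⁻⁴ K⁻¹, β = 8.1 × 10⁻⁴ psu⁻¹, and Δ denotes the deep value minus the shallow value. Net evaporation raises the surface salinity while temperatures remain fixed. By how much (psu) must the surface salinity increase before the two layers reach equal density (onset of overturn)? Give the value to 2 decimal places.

Neutral buoyancy requires −α(T_deep − T_surf) + β(S_deep − S_surf′) = 0.
S_surf′ = S_deep − (α/β)·ΔT = 21.92 − (1 × 10⁻⁴/8.1 × 10⁻⁴)·(-3.4) = 22.3398 psu.
Increase required: 22.3398 − 18.51 = 3.8298 psu.

3.83 psu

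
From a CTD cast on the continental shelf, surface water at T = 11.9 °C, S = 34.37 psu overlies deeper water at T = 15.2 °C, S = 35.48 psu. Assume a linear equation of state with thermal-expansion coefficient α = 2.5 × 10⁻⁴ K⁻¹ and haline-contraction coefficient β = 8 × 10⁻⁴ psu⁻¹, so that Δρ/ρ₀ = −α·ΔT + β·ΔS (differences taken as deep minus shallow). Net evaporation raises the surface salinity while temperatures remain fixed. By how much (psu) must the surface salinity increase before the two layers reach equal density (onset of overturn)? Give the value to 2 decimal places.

0.08 psu

Neutral buoyancy requires −α(T_deep − T_surf) + β(S_deep − S_surf′) = 0.
S_surf′ = S_deep − (α/β)·ΔT = 35.48 − (2.5 × 10⁻⁴/8 × 10⁻⁴)·(+3.3) = 34.4487 psu.
Increase required: 34.4487 − 34.37 = 0.0787 psu.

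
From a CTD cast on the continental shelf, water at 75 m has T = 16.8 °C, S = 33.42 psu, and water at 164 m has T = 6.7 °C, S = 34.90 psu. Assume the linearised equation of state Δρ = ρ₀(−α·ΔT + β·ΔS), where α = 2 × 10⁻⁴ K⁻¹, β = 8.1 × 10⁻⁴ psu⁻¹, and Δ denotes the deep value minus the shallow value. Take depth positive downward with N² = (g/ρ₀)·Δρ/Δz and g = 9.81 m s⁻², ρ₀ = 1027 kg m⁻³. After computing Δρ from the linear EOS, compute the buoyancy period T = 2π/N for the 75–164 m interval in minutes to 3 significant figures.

5.56 min

ΔT = -10.1 K, ΔS = +1.48 psu (deep − shallow).
Δρ/ρ₀ = −αΔT + βΔS = 2.02 × 10⁻³ + 1.1988 × 10⁻³ = 3.2188 × 10⁻³, so Δρ ≈ 3.306 kg m⁻³.
N² = (g/ρ₀)·Δρ/Δz = g·(Δρ/ρ₀)/Δz = 9.81 × 3.2188 × 10⁻³ / 89 = 3.5479 × 10⁻⁴ s⁻².
N = √(3.5479 × 10⁻⁴) = 0.018836 rad s⁻¹ → T = 2π/N = 333.57 s = 5.5595 min ≈ 5.56 min.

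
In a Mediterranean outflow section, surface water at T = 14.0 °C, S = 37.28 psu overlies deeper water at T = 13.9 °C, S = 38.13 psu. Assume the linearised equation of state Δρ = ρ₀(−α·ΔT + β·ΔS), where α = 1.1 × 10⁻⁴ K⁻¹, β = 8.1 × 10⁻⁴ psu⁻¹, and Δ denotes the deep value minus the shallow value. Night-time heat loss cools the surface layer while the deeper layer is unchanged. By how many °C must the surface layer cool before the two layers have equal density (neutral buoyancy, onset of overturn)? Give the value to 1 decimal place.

Neutral buoyancy requires Δρ = 0, i.e. −α(T_deep − T_surf′) + β(S_deep − S_surf) = 0.
T_surf′ = T_deep − (β/α)·ΔS = 13.9 − (8.1 × 10⁻⁴/1.1 × 10⁻⁴)·(+0.85) = 7.641 °C.
Cooling required: 14.0 − (7.641) = 6.359 °C.

6.4 °C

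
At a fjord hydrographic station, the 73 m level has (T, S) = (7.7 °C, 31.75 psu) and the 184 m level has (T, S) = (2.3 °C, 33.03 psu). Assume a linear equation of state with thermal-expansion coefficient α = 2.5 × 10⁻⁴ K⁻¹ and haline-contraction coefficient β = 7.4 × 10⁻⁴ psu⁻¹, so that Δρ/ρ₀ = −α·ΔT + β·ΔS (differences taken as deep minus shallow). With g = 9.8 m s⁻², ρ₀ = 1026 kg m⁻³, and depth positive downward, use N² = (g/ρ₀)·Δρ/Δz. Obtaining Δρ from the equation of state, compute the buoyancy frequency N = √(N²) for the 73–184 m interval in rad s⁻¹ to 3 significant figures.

ΔT = -5.4 K, ΔS = +1.28 psu (deep − shallow).
Δρ/ρ₀ = −αΔT + βΔS = 1.35 × 10⁻³ + 9.472 × 10⁻⁴ = 2.2972 × 10⁻³, so Δρ ≈ 2.357 kg m⁻³.
N² = (g/ρ₀)·Δρ/Δz = g·(Δρ/ρ₀)/Δz = 9.8 × 2.2972 × 10⁻³ / 111 = 2.0282 × 10⁻⁴ s⁻².
N = √(2.0282 × 10⁻⁴) = 0.014241 rad s⁻¹ ≈ 0.0142 rad s⁻¹.

0.0142 rad s⁻¹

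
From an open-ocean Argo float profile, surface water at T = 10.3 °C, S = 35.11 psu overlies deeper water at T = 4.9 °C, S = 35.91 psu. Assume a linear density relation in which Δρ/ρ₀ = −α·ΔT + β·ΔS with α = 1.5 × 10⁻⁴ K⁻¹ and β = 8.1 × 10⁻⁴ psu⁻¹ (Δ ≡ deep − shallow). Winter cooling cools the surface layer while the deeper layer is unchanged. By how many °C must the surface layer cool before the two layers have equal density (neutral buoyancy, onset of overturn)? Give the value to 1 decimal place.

9.7 °C

Neutral buoyancy requires Δρ = 0, i.e. −α(T_deep − T_surf′) + β(S_deep − S_surf) = 0.
T_surf′ = T_deep − (β/α)·ΔS = 4.9 − (8.1 × 10⁻⁴/1.5 × 10⁻⁴)·(+0.80) = 0.580 °C.
Cooling required: 10.3 − (0.580) = 9.720 °C.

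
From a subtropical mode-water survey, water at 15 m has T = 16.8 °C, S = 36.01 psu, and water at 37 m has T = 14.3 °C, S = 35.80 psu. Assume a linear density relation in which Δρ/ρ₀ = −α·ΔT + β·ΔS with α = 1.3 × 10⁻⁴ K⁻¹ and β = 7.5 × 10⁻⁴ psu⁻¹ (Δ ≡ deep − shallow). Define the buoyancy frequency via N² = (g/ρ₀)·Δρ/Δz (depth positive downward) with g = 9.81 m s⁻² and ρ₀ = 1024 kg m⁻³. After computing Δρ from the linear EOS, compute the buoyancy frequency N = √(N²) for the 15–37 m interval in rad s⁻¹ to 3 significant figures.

ΔT = -2.5 K, ΔS = -0.21 psu (deep − shallow).
Δρ/ρ₀ = −αΔT + βΔS = 3.25 × 10⁻⁴ − 1.575 × 10⁻⁴ = 1.675 × 10⁻⁴, so Δρ ≈ 0.1715 kg m⁻³.
N² = (g/ρ₀)·Δρ/Δz = g·(Δρ/ρ₀)/Δz = 9.81 × 1.675 × 10⁻⁴ / 22 = 7.4690 × 10⁻⁵ s⁻².
N = √(7.4690 × 10⁻⁵) = 8.6423 × 10⁻³ rad s⁻¹ ≈ 8.64 × 10⁻³ rad s⁻¹.

8.64 × 10⁻³ rad s⁻¹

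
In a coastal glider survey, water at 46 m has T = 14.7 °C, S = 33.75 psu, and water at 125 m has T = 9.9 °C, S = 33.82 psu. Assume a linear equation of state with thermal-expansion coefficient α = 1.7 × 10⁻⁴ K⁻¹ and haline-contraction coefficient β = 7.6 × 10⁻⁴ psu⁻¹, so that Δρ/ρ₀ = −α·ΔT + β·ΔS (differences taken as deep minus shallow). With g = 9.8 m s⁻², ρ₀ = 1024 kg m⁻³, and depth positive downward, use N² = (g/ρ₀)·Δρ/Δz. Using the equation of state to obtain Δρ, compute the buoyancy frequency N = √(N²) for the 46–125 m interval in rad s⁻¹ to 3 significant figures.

ΔT = -4.8 K, ΔS = +0.07 psu (deep − shallow).
Δρ/ρ₀ = −αΔT + βΔS = 8.16 × 10⁻⁴ + 5.32 × 10⁻⁵ = 8.692 × 10⁻⁴, so Δρ ≈ 0.8901 kg m⁻³.
N² = (g/ρ₀)·Δρ/Δz = g·(Δρ/ρ₀)/Δz = 9.8 × 8.692 × 10⁻⁴ / 79 = 1.0782 × 10⁻⁴ s⁻².
N = √(1.0782 × 10⁻⁴) = 0.010384 rad s⁻¹ ≈ 0.0104 rad s⁻¹.

0.0104 rad s⁻¹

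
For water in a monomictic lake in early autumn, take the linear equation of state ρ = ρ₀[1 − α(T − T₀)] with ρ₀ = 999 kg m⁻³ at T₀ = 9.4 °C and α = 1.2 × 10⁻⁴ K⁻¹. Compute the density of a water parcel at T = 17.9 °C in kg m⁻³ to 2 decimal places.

997.98 kg m⁻³

T − T₀ = +8.5 K.
Bracket = 1 − α·(+8.5) = 1 + (-1.02 × 10⁻³) = 0.9989800.
ρ = 999 × 0.9989800 = 997.98 kg m⁻³.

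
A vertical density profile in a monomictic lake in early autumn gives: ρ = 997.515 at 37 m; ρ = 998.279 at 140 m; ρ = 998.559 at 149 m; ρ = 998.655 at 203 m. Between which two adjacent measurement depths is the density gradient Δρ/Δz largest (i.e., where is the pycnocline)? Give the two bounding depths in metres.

140–149 m

Compute the density gradient over each adjacent pair:
  37–140 m: Δρ/Δz = 0.764/103 = 7.4 × 10⁻³ kg m⁻⁴
  140–149 m: Δρ/Δz = 0.280/9 = 0.031 kg m⁻⁴
  149–203 m: Δρ/Δz = 0.096/54 = 1.8 × 10⁻³ kg m⁻⁴
The largest gradient is in the 140–149 m interval — the pycnocline.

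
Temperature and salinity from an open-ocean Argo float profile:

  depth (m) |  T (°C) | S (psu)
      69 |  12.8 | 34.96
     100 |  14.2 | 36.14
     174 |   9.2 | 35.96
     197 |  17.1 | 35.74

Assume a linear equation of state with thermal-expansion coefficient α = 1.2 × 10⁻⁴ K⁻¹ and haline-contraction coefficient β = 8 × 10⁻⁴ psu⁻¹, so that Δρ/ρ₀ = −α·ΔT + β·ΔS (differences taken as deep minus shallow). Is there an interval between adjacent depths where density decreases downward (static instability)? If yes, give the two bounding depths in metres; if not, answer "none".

Evaluate Δρ/ρ₀ = −αΔT + βΔS across each adjacent pair:
  69–100 m: −αΔT+βΔS = −(1.2 × 10⁻⁴)(+1.4)+(8 × 10⁻⁴)(+1.18) = 7.8 × 10⁻⁴ → stable
  100–174 m: −αΔT+βΔS = −(1.2 × 10⁻⁴)(-5.0)+(8 × 10⁻⁴)(-0.18) = 4.6 × 10⁻⁴ → stable
  174–197 m: −αΔT+βΔS = −(1.2 × 10⁻⁴)(+7.9)+(8 × 10⁻⁴)(-0.22) = -1.1 × 10⁻³ → UNSTABLE
The 174–197 m interval has Δρ < 0: lighter water underlies denser water.

174–197 m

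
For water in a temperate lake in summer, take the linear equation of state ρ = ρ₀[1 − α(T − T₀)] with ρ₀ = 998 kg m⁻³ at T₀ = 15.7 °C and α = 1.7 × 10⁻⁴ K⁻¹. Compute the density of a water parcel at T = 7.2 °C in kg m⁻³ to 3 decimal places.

999.442 kg m⁻³

T − T₀ = -8.5 K.
Bracket = 1 − α·(-8.5) = 1 + (1.445 × 10⁻³) = 1.0014450.
ρ = 998 × 1.0014450 = 999.442 kg m⁻³.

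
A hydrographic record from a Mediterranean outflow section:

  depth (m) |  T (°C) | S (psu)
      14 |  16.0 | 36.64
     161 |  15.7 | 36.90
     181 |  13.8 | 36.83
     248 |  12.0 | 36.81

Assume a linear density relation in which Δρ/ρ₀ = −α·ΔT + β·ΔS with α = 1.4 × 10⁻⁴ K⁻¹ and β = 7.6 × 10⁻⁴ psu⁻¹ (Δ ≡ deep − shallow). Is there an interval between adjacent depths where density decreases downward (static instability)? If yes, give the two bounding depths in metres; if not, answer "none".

Evaluate Δρ/ρ₀ = −αΔT + βΔS across each adjacent pair:
  14–161 m: −αΔT+βΔS = −(1.4 × 10⁻⁴)(-0.3)+(7.6 × 10⁻⁴)(+0.26) = 2.4 × 10⁻⁴ → stable
  161–181 m: −αΔT+βΔS = −(1.4 × 10⁻⁴)(-1.9)+(7.6 × 10⁻⁴)(-0.07) = 2.1 × 10⁻⁴ → stable
  181–248 m: −αΔT+βΔS = −(1.4 × 10⁻⁴)(-1.8)+(7.6 × 10⁻⁴)(-0.02) = 2.4 × 10⁻⁴ → stable
Every interval has Δρ > 0: the column is stably stratified throughout.

none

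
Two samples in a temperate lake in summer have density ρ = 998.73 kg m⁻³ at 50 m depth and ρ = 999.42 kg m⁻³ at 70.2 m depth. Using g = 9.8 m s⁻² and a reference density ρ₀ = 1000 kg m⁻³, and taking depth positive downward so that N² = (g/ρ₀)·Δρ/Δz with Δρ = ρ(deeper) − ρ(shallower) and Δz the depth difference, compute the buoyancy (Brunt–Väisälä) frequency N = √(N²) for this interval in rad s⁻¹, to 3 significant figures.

0.0183 rad s⁻¹

Δρ = 999.42 − 998.73 = 0.69 kg m⁻³ over Δz = 70.2 − 50 = 20.2 m.
N² = (9.8/1000) × (0.69/20.2) = 3.3475 × 10⁻⁴ s⁻².
N = √(3.3475 × 10⁻⁴) = 0.018296 rad s⁻¹ ≈ 0.0183 rad s⁻¹.
A positive N² confirms static stability across the interval.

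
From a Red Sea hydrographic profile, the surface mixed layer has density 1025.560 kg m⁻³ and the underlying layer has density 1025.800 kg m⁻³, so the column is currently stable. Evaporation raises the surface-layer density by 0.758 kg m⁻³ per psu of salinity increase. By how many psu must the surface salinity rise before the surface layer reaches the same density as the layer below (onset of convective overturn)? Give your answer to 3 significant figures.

Density deficit of the surface layer: 1025.800 − 1025.560 = 0.24 kg m⁻³.
Required change = 0.24 / 0.758 = 0.317 psu.

0.317 psu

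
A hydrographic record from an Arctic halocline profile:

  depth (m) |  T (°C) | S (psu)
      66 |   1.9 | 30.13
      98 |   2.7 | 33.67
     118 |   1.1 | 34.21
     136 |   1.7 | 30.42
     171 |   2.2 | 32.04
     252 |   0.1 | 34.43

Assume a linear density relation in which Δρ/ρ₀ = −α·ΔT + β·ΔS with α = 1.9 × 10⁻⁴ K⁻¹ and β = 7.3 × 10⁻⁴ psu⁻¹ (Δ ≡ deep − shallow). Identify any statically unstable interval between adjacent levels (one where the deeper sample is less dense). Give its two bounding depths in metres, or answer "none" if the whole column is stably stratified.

Evaluate Δρ/ρ₀ = −αΔT + βΔS across each adjacent pair:
  66–98 m: −αΔT+βΔS = −(1.9 × 10⁻⁴)(+0.8)+(7.3 × 10⁻⁴)(+3.54) = 2.4 × 10⁻³ → stable
  98–118 m: −αΔT+βΔS = −(1.9 × 10⁻⁴)(-1.6)+(7.3 × 10⁻⁴)(+0.54) = 7.0 × 10⁻⁴ → stable
  118–136 m: −αΔT+βΔS = −(1.9 × 10⁻⁴)(+0.6)+(7.3 × 10⁻⁴)(-3.79) = -2.9 × 10⁻³ → UNSTABLE
  136–171 m: −αΔT+βΔS = −(1.9 × 10⁻⁴)(+0.5)+(7.3 × 10⁻⁴)(+1.62) = 1.1 × 10⁻³ → stable
  171–252 m: −αΔT+βΔS = −(1.9 × 10⁻⁴)(-2.1)+(7.3 × 10⁻⁴)(+2.39) = 2.1 × 10⁻³ → stable
The 118–136 m interval has Δρ < 0: lighter water underlies denser water.

118–136 m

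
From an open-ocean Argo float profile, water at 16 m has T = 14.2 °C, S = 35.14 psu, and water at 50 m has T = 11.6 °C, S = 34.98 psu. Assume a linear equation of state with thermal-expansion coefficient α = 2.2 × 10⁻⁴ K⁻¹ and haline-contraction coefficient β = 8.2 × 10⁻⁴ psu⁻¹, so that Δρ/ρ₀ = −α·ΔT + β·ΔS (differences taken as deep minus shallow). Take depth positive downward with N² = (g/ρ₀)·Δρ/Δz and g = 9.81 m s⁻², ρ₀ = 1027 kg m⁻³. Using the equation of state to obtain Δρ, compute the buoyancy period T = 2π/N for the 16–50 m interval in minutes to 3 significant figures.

ΔT = -2.6 K, ΔS = -0.16 psu (deep − shallow).
Δρ/ρ₀ = −αΔT + βΔS = 5.72 × 10⁻⁴ − 1.312 × 10⁻⁴ = 4.408 × 10⁻⁴, so Δρ ≈ 0.4527 kg m⁻³.
N² = (g/ρ₀)·Δρ/Δz = g·(Δρ/ρ₀)/Δz = 9.81 × 4.408 × 10⁻⁴ / 34 = 1.2718 × 10⁻⁴ s⁻².
N = √(1.2718 × 10⁻⁴) = 0.011277 rad s⁻¹ → T = 2π/N = 557.17 s = 9.2862 min ≈ 9.29 min.

9.29 min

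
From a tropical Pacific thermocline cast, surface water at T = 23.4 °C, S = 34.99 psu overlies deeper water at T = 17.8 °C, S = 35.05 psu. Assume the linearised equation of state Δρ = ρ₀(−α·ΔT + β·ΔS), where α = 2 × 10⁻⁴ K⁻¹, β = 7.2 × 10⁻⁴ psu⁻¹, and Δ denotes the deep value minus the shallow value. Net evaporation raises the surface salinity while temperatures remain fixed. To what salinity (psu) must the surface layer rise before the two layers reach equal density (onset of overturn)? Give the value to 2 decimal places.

36.61 psu

Neutral buoyancy requires −α(T_deep − T_surf) + β(S_deep − S_surf′) = 0.
S_surf′ = S_deep − (α/β)·ΔT = 35.05 − (2 × 10⁻⁴/7.2 × 10⁻⁴)·(-5.6) = 36.6056 psu.
Increase required: 36.6056 − 34.99 = 1.6156 psu.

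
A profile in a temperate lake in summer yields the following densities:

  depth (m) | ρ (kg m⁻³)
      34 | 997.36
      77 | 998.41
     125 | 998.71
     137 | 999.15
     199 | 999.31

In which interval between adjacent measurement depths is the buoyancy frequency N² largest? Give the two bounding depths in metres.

125–137 m

Compute the density gradient over each adjacent pair:
  34–77 m: Δρ/Δz = 1.05/43 = 0.024 kg m⁻⁴
  77–125 m: Δρ/Δz = 0.30/48 = 6.2 × 10⁻³ kg m⁻⁴
  125–137 m: Δρ/Δz = 0.44/12 = 0.037 kg m⁻⁴
  137–199 m: Δρ/Δz = 0.16/62 = 2.6 × 10⁻³ kg m⁻⁴
The largest gradient is in the 125–137 m interval — the pycnocline.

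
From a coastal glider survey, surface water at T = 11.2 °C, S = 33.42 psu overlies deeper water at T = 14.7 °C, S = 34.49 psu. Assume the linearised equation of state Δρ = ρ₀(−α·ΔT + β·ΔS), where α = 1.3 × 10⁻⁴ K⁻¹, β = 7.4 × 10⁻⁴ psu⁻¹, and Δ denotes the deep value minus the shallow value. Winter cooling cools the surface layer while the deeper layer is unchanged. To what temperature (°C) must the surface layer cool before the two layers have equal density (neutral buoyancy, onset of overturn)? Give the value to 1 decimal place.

Neutral buoyancy requires Δρ = 0, i.e. −α(T_deep − T_surf′) + β(S_deep − S_surf) = 0.
T_surf′ = T_deep − (β/α)·ΔS = 14.7 − (7.4 × 10⁻⁴/1.3 × 10⁻⁴)·(+1.07) = 8.609 °C.
Cooling required: 11.2 − (8.609) = 2.591 °C.

8.6 °C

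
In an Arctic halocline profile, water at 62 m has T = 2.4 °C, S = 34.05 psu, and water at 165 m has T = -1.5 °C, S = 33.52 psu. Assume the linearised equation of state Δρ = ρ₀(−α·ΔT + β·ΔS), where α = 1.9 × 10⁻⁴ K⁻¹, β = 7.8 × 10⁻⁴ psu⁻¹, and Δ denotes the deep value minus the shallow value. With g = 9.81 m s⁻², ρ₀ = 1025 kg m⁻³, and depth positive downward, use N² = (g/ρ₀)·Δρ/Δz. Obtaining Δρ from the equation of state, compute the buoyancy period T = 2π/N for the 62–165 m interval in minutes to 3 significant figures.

18.7 min

ΔT = -3.9 K, ΔS = -0.53 psu (deep − shallow).
Δρ/ρ₀ = −αΔT + βΔS = 7.41 × 10⁻⁴ − 4.134 × 10⁻⁴ = 3.276 × 10⁻⁴, so Δρ ≈ 0.3358 kg m⁻³.
N² = (g/ρ₀)·Δρ/Δz = g·(Δρ/ρ₀)/Δz = 9.81 × 3.276 × 10⁻⁴ / 103 = 3.1202 × 10⁻⁵ s⁻².
N = √(3.1202 × 10⁻⁵) = 5.5859 × 10⁻³ rad s⁻¹ → T = 2π/N = 1.1248 × 10³ s = 18.747 min ≈ 18.7 min.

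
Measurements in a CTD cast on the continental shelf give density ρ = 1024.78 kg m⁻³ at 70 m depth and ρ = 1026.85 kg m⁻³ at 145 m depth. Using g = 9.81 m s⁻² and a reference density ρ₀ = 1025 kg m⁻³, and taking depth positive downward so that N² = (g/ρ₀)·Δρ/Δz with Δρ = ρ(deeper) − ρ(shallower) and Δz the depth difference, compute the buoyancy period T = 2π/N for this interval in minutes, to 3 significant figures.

6.44 min

Δρ = 1026.85 − 1024.78 = 2.07 kg m⁻³ over Δz = 145 − 70 = 75 m.
N² = (9.81/1025) × (2.07/75) = 2.6415 × 10⁻⁴ s⁻².
N = √(2.6415 × 10⁻⁴) = 0.016253 rad s⁻¹, so T = 2π/N = 386.59 s = 6.4432 min ≈ 6.44 min.
A positive N² confirms static stability across the interval.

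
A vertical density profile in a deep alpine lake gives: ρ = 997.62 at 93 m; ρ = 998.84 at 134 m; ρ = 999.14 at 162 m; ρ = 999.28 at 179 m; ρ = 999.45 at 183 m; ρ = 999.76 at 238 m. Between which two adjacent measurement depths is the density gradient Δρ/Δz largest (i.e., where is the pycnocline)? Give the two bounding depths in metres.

179–183 m

Compute the density gradient over each adjacent pair:
  93–134 m: Δρ/Δz = 1.22/41 = 0.030 kg m⁻⁴
  134–162 m: Δρ/Δz = 0.30/28 = 0.011 kg m⁻⁴
  162–179 m: Δρ/Δz = 0.14/17 = 8.2 × 10⁻³ kg m⁻⁴
  179–183 m: Δρ/Δz = 0.17/4 = 0.043 kg m⁻⁴
  183–238 m: Δρ/Δz = 0.31/55 = 5.6 × 10⁻³ kg m⁻⁴
The largest gradient is in the 179–183 m interval — the pycnocline.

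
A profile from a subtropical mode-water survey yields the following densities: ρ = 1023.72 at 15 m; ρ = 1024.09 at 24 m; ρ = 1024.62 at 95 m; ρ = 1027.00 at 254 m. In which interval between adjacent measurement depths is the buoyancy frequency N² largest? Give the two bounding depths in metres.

Compute the density gradient over each adjacent pair:
  15–24 m: Δρ/Δz = 0.37/9 = 0.041 kg m⁻⁴
  24–95 m: Δρ/Δz = 0.53/71 = 7.5 × 10⁻³ kg m⁻⁴
  95–254 m: Δρ/Δz = 2.38/159 = 0.015 kg m⁻⁴
The largest gradient is in the 15–24 m interval — the pycnocline.

15–24 m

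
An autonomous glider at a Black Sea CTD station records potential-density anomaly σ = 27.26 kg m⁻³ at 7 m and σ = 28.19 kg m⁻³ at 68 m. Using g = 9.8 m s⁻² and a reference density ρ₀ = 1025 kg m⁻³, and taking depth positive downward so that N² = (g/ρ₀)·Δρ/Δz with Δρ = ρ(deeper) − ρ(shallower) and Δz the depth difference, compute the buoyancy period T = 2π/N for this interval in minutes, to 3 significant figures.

Δρ = 1028.19 − 1027.26 = 0.93 kg m⁻³ over Δz = 68 − 7 = 61 m.
N² = (9.8/1025) × (0.93/61) = 1.4577 × 10⁻⁴ s⁻².
N = √(1.4577 × 10⁻⁴) = 0.012074 rad s⁻¹, so T = 2π/N = 520.39 s = 8.6732 min ≈ 8.67 min.

8.67 min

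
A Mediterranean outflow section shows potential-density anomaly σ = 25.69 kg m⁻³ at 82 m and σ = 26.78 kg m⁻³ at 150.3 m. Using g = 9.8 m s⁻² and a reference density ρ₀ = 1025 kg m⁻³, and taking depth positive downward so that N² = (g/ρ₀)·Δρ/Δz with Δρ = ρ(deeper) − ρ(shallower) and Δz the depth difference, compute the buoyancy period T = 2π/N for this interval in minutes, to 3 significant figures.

8.48 min

Δρ = 1026.78 − 1025.69 = 1.09 kg m⁻³ over Δz = 150.3 − 82 = 68.3 m.
N² = (9.8/1025) × (1.09/68.3) = 1.5258 × 10⁻⁴ s⁻².
N = √(1.5258 × 10⁻⁴) = 0.012352 rad s⁻¹, so T = 2π/N = 508.68 s = 8.4780 min ≈ 8.48 min.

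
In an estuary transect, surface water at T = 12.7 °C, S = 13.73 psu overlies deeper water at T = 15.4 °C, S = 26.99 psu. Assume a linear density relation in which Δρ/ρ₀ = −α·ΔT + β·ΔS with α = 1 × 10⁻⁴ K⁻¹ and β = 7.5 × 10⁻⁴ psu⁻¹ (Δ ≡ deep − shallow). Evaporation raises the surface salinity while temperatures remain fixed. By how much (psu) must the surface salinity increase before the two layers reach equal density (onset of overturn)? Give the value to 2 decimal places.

12.90 psu

Neutral buoyancy requires −α(T_deep − T_surf) + β(S_deep − S_surf′) = 0.
S_surf′ = S_deep − (α/β)·ΔT = 26.99 − (1 × 10⁻⁴/7.5 × 10⁻⁴)·(+2.7) = 26.6300 psu.
Increase required: 26.6300 − 13.73 = 12.9000 psu.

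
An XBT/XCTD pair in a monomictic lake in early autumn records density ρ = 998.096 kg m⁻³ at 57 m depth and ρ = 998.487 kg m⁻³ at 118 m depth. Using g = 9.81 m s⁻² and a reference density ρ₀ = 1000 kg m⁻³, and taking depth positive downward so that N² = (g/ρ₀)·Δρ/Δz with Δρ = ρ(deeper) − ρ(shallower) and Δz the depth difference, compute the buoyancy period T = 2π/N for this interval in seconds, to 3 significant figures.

Δρ = 998.487 − 998.096 = 0.391 kg m⁻³ over Δz = 118 − 57 = 61 m.
N² = (9.81/1000) × (0.391/61) = 6.2880 × 10⁻⁵ s⁻².
N = √(6.2880 × 10⁻⁵) = 7.9297 × 10⁻³ rad s⁻¹, so T = 2π/N = 792.36 s ≈ 792 s.

792 s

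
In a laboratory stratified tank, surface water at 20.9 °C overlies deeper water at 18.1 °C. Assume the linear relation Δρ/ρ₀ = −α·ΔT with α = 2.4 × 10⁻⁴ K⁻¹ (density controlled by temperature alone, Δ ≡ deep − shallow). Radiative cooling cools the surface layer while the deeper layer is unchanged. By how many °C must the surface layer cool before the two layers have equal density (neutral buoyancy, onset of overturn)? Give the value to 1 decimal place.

2.8 °C

With temperature the only control, equal density requires T_surf′ = T_deep.
T_surf′ = 18.1 °C.
Cooling required: 20.9 − 18.1 = 2.8 °C.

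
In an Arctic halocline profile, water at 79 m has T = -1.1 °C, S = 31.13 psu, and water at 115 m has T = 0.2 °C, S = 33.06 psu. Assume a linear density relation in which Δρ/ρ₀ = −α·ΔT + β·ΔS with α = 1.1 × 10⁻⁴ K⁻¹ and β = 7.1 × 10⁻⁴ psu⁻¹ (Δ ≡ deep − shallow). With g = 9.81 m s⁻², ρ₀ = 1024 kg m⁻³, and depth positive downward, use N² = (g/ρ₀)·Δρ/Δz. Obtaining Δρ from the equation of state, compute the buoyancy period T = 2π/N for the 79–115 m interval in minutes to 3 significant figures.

5.73 min

ΔT = +1.3 K, ΔS = +1.93 psu (deep − shallow).
Δρ/ρ₀ = −αΔT + βΔS = -1.43 × 10⁻⁴ + 1.3703 × 10⁻³ = 1.2273 × 10⁻³, so Δρ ≈ 1.257 kg m⁻³.
N² = (g/ρ₀)·Δρ/Δz = g·(Δρ/ρ₀)/Δz = 9.81 × 1.2273 × 10⁻³ / 36 = 3.3444 × 10⁻⁴ s⁻².
N = √(3.3444 × 10⁻⁴) = 0.018288 rad s⁻¹ → T = 2π/N = 343.57 s = 5.7262 min ≈ 5.73 min.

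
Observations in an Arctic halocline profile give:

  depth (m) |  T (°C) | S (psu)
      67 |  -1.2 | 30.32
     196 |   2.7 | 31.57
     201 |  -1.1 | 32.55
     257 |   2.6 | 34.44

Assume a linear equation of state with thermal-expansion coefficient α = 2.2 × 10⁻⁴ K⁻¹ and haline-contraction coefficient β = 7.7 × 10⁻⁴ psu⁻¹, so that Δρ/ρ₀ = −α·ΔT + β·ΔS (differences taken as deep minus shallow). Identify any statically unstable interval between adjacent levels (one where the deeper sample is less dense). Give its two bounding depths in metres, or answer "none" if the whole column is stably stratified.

Evaluate Δρ/ρ₀ = −αΔT + βΔS across each adjacent pair:
  67–196 m: −αΔT+βΔS = −(2.2 × 10⁻⁴)(+3.9)+(7.7 × 10⁻⁴)(+1.25) = 1.0 × 10⁻⁴ → stable
  196–201 m: −αΔT+βΔS = −(2.2 × 10⁻⁴)(-3.8)+(7.7 × 10⁻⁴)(+0.98) = 1.6 × 10⁻³ → stable
  201–257 m: −αΔT+βΔS = −(2.2 × 10⁻⁴)(+3.7)+(7.7 × 10⁻⁴)(+1.89) = 6.4 × 10⁻⁴ → stable
Every interval has Δρ > 0: the column is stably stratified throughout.

none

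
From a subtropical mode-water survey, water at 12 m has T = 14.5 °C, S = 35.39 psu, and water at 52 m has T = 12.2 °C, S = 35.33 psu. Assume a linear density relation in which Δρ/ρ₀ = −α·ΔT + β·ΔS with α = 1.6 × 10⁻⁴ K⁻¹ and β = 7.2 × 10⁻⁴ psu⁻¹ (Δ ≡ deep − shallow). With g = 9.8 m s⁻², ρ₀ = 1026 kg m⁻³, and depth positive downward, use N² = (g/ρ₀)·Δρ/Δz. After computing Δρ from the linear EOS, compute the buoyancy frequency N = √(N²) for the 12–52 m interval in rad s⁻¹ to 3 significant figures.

8.92 × 10⁻³ rad s⁻¹

ΔT = -2.3 K, ΔS = -0.06 psu (deep − shallow).
Δρ/ρ₀ = −αΔT + βΔS = 3.68 × 10⁻⁴ − 4.32 × 10⁻⁵ = 3.248 × 10⁻⁴, so Δρ ≈ 0.3332 kg m⁻³.
N² = (g/ρ₀)·Δρ/Δz = g·(Δρ/ρ₀)/Δz = 9.8 × 3.248 × 10⁻⁴ / 40 = 7.9576 × 10⁻⁵ s⁻².
N = √(7.9576 × 10⁻⁵) = 8.9205 × 10⁻³ rad s⁻¹ ≈ 8.92 × 10⁻³ rad s⁻¹.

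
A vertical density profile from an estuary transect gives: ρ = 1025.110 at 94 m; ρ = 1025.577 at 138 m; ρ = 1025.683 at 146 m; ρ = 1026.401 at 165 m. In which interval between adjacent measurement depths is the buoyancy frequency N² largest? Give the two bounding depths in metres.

146–165 m

Compute the density gradient over each adjacent pair:
  94–138 m: Δρ/Δz = 0.467/44 = 0.011 kg m⁻⁴
  138–146 m: Δρ/Δz = 0.106/8 = 0.013 kg m⁻⁴
  146–165 m: Δρ/Δz = 0.718/19 = 0.038 kg m⁻⁴
The largest gradient is in the 146–165 m interval — the pycnocline.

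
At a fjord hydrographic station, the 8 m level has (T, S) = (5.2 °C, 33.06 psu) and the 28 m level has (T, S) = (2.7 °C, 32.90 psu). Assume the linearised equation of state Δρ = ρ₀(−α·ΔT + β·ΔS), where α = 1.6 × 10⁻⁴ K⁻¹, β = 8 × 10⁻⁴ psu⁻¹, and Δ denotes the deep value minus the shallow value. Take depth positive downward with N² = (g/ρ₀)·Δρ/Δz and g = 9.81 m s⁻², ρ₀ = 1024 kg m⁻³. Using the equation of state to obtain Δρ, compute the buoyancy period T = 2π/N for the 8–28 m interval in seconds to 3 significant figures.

ΔT = -2.5 K, ΔS = -0.16 psu (deep − shallow).
Δρ/ρ₀ = −αΔT + βΔS = 4.00 × 10⁻⁴ − 1.28 × 10⁻⁴ = 2.72 × 10⁻⁴, so Δρ ≈ 0.2785 kg m⁻³.
N² = (g/ρ₀)·Δρ/Δz = g·(Δρ/ρ₀)/Δz = 9.81 × 2.72 × 10⁻⁴ / 20 = 1.3342 × 10⁻⁴ s⁻².
N = √(1.3342 × 10⁻⁴) = 0.011551 rad s⁻¹ → T = 2π/N = 543.95 s ≈ 544 s.

544 s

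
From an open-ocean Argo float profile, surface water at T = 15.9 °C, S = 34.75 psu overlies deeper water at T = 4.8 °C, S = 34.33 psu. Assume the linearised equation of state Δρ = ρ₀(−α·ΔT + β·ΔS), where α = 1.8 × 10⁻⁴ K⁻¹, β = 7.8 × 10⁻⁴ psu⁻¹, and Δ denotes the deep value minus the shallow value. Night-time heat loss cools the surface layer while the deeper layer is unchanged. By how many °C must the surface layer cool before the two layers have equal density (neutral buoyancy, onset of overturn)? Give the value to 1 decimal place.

Neutral buoyancy requires Δρ = 0, i.e. −α(T_deep − T_surf′) + β(S_deep − S_surf) = 0.
T_surf′ = T_deep − (β/α)·ΔS = 4.8 − (7.8 × 10⁻⁴/1.8 × 10⁻⁴)·(-0.42) = 6.620 °C.
Cooling required: 15.9 − (6.620) = 9.280 °C.

9.3 °C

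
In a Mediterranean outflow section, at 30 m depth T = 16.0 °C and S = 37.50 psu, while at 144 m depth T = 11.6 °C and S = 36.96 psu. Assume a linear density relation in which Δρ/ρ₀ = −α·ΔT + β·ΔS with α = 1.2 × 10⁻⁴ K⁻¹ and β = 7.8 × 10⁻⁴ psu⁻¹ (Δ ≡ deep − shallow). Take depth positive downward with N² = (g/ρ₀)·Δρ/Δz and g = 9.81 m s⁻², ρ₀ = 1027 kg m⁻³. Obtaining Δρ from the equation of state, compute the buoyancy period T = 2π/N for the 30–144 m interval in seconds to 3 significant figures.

ΔT = -4.4 K, ΔS = -0.54 psu (deep − shallow).
Δρ/ρ₀ = −αΔT + βΔS = 5.28 × 10⁻⁴ − 4.212 × 10⁻⁴ = 1.068 × 10⁻⁴, so Δρ ≈ 0.1097 kg m⁻³.
N² = (g/ρ₀)·Δρ/Δz = g·(Δρ/ρ₀)/Δz = 9.81 × 1.068 × 10⁻⁴ / 114 = 9.1904 × 10⁻⁶ s⁻².
N = √(9.1904 × 10⁻⁶) = 3.0316 × 10⁻³ rad s⁻¹ → T = 2π/N = 2.0726 × 10³ s ≈ 2.07 × 10³ s.

2.07 × 10³ s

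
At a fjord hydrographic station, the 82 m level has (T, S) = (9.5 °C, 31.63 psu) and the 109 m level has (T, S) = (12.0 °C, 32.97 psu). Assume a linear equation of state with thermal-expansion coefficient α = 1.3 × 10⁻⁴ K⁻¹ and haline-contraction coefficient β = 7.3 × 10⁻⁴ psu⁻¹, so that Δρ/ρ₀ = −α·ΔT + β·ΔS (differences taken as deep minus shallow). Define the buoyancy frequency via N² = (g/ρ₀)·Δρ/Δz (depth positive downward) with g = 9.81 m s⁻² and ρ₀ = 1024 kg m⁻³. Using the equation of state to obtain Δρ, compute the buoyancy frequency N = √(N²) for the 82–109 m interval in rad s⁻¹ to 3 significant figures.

ΔT = +2.5 K, ΔS = +1.34 psu (deep − shallow).
Δρ/ρ₀ = −αΔT + βΔS = -3.25 × 10⁻⁴ + 9.782 × 10⁻⁴ = 6.532 × 10⁻⁴, so Δρ ≈ 0.6689 kg m⁻³.
N² = (g/ρ₀)·Δρ/Δz = g·(Δρ/ρ₀)/Δz = 9.81 × 6.532 × 10⁻⁴ / 27 = 2.3733 × 10⁻⁴ s⁻².
N = √(2.3733 × 10⁻⁴) = 0.015406 rad s⁻¹ ≈ 0.0154 rad s⁻¹.

0.0154 rad s⁻¹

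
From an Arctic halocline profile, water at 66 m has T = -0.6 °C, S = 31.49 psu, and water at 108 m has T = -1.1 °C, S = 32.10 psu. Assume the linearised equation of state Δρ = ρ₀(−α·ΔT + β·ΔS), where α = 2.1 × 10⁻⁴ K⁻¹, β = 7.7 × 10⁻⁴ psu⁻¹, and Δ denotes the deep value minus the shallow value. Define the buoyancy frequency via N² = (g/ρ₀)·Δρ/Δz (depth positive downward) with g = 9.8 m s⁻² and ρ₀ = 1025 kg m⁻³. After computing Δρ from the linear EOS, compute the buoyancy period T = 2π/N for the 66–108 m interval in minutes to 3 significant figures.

9.04 min

ΔT = -0.5 K, ΔS = +0.61 psu (deep − shallow).
Δρ/ρ₀ = −αΔT + βΔS = 1.05 × 10⁻⁴ + 4.697 × 10⁻⁴ = 5.747 × 10⁻⁴, so Δρ ≈ 0.5891 kg m⁻³.
N² = (g/ρ₀)·Δρ/Δz = g·(Δρ/ρ₀)/Δz = 9.8 × 5.747 × 10⁻⁴ / 42 = 1.3410 × 10⁻⁴ s⁻².
N = √(1.3410 × 10⁻⁴) = 0.011580 rad s⁻¹ → T = 2π/N = 542.59 s = 9.0432 min ≈ 9.04 min.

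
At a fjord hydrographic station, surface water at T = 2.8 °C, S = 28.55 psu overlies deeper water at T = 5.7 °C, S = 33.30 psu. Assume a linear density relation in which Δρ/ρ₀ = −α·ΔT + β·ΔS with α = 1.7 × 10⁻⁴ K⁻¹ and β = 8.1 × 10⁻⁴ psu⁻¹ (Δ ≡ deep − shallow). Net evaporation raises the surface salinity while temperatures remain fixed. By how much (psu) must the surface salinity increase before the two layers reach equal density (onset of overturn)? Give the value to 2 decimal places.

4.14 psu

Neutral buoyancy requires −α(T_deep − T_surf) + β(S_deep − S_surf′) = 0.
S_surf′ = S_deep − (α/β)·ΔT = 33.30 − (1.7 × 10⁻⁴/8.1 × 10⁻⁴)·(+2.9) = 32.6914 psu.
Increase required: 32.6914 − 28.55 = 4.1414 psu.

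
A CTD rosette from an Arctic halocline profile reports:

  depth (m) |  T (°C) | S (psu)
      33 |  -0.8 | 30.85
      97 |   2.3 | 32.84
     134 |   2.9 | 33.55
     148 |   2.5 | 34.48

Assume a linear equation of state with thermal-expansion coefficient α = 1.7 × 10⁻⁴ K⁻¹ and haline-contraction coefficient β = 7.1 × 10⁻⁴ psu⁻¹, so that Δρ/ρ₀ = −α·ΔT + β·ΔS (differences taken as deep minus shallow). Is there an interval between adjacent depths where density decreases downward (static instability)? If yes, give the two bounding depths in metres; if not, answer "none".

Evaluate Δρ/ρ₀ = −αΔT + βΔS across each adjacent pair:
  33–97 m: −αΔT+βΔS = −(1.7 × 10⁻⁴)(+3.1)+(7.1 × 10⁻⁴)(+1.99) = 8.9 × 10⁻⁴ → stable
  97–134 m: −αΔT+βΔS = −(1.7 × 10⁻⁴)(+0.6)+(7.1 × 10⁻⁴)(+0.71) = 4.0 × 10⁻⁴ → stable
  134–148 m: −αΔT+βΔS = −(1.7 × 10⁻⁴)(-0.4)+(7.1 × 10⁻⁴)(+0.93) = 7.3 × 10⁻⁴ → stable
Every interval has Δρ > 0: the column is stably stratified throughout.

none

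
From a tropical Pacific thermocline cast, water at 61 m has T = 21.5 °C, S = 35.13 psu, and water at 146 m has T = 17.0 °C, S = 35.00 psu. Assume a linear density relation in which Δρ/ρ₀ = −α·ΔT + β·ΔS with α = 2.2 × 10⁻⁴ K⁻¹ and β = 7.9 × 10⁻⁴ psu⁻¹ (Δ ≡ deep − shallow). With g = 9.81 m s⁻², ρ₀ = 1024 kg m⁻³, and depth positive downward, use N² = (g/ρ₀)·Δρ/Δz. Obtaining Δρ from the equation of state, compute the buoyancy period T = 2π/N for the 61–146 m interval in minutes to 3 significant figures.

10.3 min

ΔT = -4.5 K, ΔS = -0.13 psu (deep − shallow).
Δρ/ρ₀ = −αΔT + βΔS = 9.90 × 10⁻⁴ − 1.027 × 10⁻⁴ = 8.873 × 10⁻⁴, so Δρ ≈ 0.9086 kg m⁻³.
N² = (g/ρ₀)·Δρ/Δz = g·(Δρ/ρ₀)/Δz = 9.81 × 8.873 × 10⁻⁴ / 85 = 1.0240 × 10⁻⁴ s⁻².
N = √(1.0240 × 10⁻⁴) = 0.010119 rad s⁻¹ → T = 2π/N = 620.93 s = 10.349 min ≈ 10.3 min.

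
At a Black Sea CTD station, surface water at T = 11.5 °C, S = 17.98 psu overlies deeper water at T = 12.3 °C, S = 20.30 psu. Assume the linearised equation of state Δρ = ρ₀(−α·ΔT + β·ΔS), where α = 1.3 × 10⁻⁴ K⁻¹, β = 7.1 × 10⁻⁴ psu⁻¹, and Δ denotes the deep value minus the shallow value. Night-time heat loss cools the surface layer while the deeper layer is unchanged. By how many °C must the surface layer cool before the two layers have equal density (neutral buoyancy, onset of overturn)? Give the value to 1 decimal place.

11.9 °C

Neutral buoyancy requires Δρ = 0, i.e. −α(T_deep − T_surf′) + β(S_deep − S_surf) = 0.
T_surf′ = T_deep − (β/α)·ΔS = 12.3 − (7.1 × 10⁻⁴/1.3 × 10⁻⁴)·(+2.32) = -0.371 °C.
Cooling required: 11.5 − (-0.371) = 11.871 °C.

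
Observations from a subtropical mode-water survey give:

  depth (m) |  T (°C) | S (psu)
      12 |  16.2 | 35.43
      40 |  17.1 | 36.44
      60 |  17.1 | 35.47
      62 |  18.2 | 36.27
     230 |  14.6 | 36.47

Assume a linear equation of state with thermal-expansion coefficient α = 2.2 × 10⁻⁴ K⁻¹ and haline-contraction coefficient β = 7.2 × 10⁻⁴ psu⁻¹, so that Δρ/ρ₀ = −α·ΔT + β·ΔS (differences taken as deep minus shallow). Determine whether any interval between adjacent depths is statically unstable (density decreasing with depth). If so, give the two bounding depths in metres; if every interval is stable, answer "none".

40–60 m

Evaluate Δρ/ρ₀ = −αΔT + βΔS across each adjacent pair:
  12–40 m: −αΔT+βΔS = −(2.2 × 10⁻⁴)(+0.9)+(7.2 × 10⁻⁴)(+1.01) = 5.3 × 10⁻⁴ → stable
  40–60 m: −αΔT+βΔS = −(2.2 × 10⁻⁴)(+0.0)+(7.2 × 10⁻⁴)(-0.97) = -7.0 × 10⁻⁴ → UNSTABLE
  60–62 m: −αΔT+βΔS = −(2.2 × 10⁻⁴)(+1.1)+(7.2 × 10⁻⁴)(+0.80) = 3.3 × 10⁻⁴ → stable
  62–230 m: −αΔT+βΔS = −(2.2 × 10⁻⁴)(-3.6)+(7.2 × 10⁻⁴)(+0.20) = 9.4 × 10⁻⁴ → stable
The 40–60 m interval has Δρ < 0: lighter water underlies denser water.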